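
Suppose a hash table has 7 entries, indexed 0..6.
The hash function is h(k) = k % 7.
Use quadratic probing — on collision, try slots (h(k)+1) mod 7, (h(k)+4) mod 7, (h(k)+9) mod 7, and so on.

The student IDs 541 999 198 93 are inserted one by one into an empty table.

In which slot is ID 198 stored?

541 hashes to 2; slot 2 is free => place at 2.
999 hashes to 5; slot 5 is free => place at 5.
198 hashes to 2; 2 taken => place at 3.
93 hashes to 2; 2,3 taken => place at 6.
Table: [∅, ∅, 541, 198, ∅, 999, 93]

3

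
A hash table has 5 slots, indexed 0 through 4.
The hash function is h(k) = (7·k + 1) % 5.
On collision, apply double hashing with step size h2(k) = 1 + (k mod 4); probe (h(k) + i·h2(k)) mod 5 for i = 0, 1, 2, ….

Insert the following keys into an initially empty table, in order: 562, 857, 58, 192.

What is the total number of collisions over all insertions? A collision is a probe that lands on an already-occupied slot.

Insert 562: h=0, slot 0 empty -> index 0.
Insert 857: h=0, h2=2, slot 0 occupied -> index 2.
Insert 58: h=2, h2=3, slots 2,0 occupied -> index 3.
Insert 192: h=0, h2=1, slot 0 occupied -> index 1.
Table: [562, 192, 857, 58, ∅]

4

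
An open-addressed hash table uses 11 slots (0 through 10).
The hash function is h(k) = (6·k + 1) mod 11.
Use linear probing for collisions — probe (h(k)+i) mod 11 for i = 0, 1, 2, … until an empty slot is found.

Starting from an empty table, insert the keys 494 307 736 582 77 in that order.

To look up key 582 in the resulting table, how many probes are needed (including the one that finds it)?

4

Insert 494: h=6, slot 6 empty → index 6.
Insert 307: h=6, slot 6 occupied → index 7.
Insert 736: h=6, slots 6,7 occupied → index 8.
Insert 582: h=6, slots 6,7,8 occupied → index 9.
Insert 77: h=1, slot 1 empty → index 1.
Table: [., 77, ., ., ., ., 494, 307, 736, 582, .]
Lookup 582: h=6, probe 6,7,8,9 → found at 9.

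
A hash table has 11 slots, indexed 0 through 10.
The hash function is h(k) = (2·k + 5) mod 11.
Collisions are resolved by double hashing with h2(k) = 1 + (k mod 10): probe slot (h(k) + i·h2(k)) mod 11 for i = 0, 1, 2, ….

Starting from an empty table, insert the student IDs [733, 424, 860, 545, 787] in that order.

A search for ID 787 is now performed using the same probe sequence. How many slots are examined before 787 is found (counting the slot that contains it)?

2

733 hashes to 8; slot 8 is free => place at 8.
424 hashes to 6; slot 6 is free => place at 6.
860 hashes to 9; slot 9 is free => place at 9.
545 hashes to 6, h2=6; 6 taken => place at 1.
787 hashes to 6, h2=8; 6 taken => place at 3.
Table: [—, 545, —, 787, —, —, 424, —, 733, 860, —]
Lookup 787: h=6, h2=8, probe 6,3 → found at 3.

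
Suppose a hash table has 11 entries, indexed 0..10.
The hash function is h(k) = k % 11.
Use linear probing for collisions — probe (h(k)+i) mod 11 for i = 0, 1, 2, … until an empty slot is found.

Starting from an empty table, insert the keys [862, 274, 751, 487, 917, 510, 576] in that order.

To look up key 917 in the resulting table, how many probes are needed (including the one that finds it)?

3

862: h=4 → slot 4
274: h=10 → slot 10
751: h=3 → slot 3
487: h=3, probe 3,4,5 → slot 5
917: h=4, probe 4,5,6 → slot 6
510: h=4, probe 4,5,6,7 → slot 7
576: h=4, probe 4,5,6,7,8 → slot 8
Table: [., ., ., 751, 862, 487, 917, 510, 576, ., 274]
Lookup 917: h=4, probe 4,5,6 → found at 6.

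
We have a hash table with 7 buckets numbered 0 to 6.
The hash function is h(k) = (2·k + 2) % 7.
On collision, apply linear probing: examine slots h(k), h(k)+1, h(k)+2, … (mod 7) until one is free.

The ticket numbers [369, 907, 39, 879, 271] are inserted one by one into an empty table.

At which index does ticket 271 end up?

0

369: h=5 -> slot 5
907: h=3 -> slot 3
39: h=3, probe 3,4 -> slot 4
879: h=3, probe 3,4,5,6 -> slot 6
271: h=5, probe 5,6,0 -> slot 0
Table: [271, ., ., 907, 39, 369, 879]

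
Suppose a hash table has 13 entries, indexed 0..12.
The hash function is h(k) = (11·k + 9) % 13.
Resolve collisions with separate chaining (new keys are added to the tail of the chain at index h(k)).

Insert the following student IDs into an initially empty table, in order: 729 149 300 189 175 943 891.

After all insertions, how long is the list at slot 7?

Insert 729: h=7, bucket 7 empty → new chain.
Insert 149: h=10, bucket 10 empty → new chain.
Insert 300: h=7, bucket 7 nonempty → append to chain.
Insert 189: h=8, bucket 8 empty → new chain.
Insert 175: h=10, bucket 10 nonempty → append to chain.
Insert 943: h=8, bucket 8 nonempty → append to chain.
Insert 891: h=8, bucket 8 nonempty → append to chain.
Final buckets:
0: -
1: -
2: -
3: -
4: -
5: -
6: -
7: 729 -> 300
8: 189 -> 943 -> 891
9: -
10: 149 -> 175
11: -
12: -

2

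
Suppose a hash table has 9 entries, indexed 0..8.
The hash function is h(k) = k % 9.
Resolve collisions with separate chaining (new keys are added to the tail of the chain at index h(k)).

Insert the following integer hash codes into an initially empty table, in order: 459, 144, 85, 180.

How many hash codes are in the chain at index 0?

3

Insert 459: h=0, bucket 0 empty -> new chain.
Insert 144: h=0, bucket 0 nonempty -> append to chain.
Insert 85: h=4, bucket 4 empty -> new chain.
Insert 180: h=0, bucket 0 nonempty -> append to chain.
Final buckets:
0: 459 -> 144 -> 180
1: -
2: -
3: -
4: 85
5: -
6: -
7: -
8: -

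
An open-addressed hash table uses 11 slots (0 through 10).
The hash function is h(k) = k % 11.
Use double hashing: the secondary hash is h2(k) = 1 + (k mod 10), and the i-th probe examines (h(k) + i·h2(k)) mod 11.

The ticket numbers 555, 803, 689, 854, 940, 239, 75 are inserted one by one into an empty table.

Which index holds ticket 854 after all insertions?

1

Insert 555: h=5, slot 5 empty -> index 5.
Insert 803: h=0, slot 0 empty -> index 0.
Insert 689: h=7, slot 7 empty -> index 7.
Insert 854: h=7, h2=5, slot 7 occupied -> index 1.
Insert 940: h=5, h2=1, slot 5 occupied -> index 6.
Insert 239: h=8, slot 8 empty -> index 8.
Insert 75: h=9, slot 9 empty -> index 9.
Table: [803, 854, ., ., ., 555, 940, 689, 239, 75, .]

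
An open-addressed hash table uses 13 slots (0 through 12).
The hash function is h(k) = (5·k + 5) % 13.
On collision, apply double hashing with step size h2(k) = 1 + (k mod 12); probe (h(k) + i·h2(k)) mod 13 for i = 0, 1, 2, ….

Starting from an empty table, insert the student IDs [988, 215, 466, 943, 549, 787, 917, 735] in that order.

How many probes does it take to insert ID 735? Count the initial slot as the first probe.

7

988 hashes to 5; slot 5 is free → place at 5.
215 hashes to 1; slot 1 is free → place at 1.
466 hashes to 8; slot 8 is free → place at 8.
943 hashes to 1, h2=8; 1 taken → place at 9.
549 hashes to 7; slot 7 is free → place at 7.
787 hashes to 1, h2=8; 1,9 taken → place at 4.
917 hashes to 1, h2=6; 1,7 taken → place at 0.
735 hashes to 1, h2=4; 1,5,9,0,4,8 taken → place at 12.
Table: [917, 215, -, -, 787, 988, -, 549, 466, 943, -, -, 735]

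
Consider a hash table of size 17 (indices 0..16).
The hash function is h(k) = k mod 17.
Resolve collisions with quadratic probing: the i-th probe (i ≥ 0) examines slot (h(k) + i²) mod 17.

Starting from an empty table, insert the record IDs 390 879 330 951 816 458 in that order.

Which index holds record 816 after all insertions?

1

390 hashes to 16; slot 16 is free -> place at 16.
879 hashes to 12; slot 12 is free -> place at 12.
330 hashes to 7; slot 7 is free -> place at 7.
951 hashes to 16; 16 taken -> place at 0.
816 hashes to 0; 0 taken -> place at 1.
458 hashes to 16; 16,0 taken -> place at 3.
Table: [951, 816, ∅, 458, ∅, ∅, ∅, 330, ∅, ∅, ∅, ∅, 879, ∅, ∅, ∅, 390]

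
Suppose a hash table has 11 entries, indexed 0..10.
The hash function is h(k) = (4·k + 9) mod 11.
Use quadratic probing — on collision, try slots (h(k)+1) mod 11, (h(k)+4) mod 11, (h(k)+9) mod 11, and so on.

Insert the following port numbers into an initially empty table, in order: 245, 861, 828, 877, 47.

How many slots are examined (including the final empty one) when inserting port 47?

5

Insert 245: h=10, slot 10 empty => index 10.
Insert 861: h=10, slot 10 occupied => index 0.
Insert 828: h=10, slots 10,0 occupied => index 3.
Insert 877: h=8, slot 8 empty => index 8.
Insert 47: h=10, slots 10,0,3,8 occupied => index 4.
Table: [861, —, —, 828, 47, —, —, —, 877, —, 245]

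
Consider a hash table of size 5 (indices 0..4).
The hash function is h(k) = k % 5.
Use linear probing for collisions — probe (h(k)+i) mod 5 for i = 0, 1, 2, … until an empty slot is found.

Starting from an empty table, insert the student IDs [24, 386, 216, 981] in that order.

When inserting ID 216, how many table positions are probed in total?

2

24: h=4 → slot 4
386: h=1 → slot 1
216: h=1, probe 1,2 → slot 2
981: h=1, probe 1,2,3 → slot 3
Table: [_, 386, 216, 981, 24]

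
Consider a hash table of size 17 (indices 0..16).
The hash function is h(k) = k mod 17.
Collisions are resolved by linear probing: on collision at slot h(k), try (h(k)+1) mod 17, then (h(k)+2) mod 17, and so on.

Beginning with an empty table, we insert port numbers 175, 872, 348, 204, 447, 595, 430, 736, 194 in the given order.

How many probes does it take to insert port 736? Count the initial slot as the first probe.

Insert 175: h=5, slot 5 empty => index 5.
Insert 872: h=5, slot 5 occupied => index 6.
Insert 348: h=8, slot 8 empty => index 8.
Insert 204: h=0, slot 0 empty => index 0.
Insert 447: h=5, slots 5,6 occupied => index 7.
Insert 595: h=0, slot 0 occupied => index 1.
Insert 430: h=5, slots 5,6,7,8 occupied => index 9.
Insert 736: h=5, slots 5,6,7,8,9 occupied => index 10.
Insert 194: h=7, slots 7,8,9,10 occupied => index 11.
Table: [204, 595, ., ., ., 175, 872, 447, 348, 430, 736, 194, ., ., ., ., .]

6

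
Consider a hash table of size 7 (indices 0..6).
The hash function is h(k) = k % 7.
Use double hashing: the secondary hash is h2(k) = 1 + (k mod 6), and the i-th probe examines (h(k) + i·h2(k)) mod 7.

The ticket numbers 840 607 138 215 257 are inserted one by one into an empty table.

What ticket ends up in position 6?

138

840 hashes to 0; slot 0 is free → place at 0.
607 hashes to 5; slot 5 is free → place at 5.
138 hashes to 5, h2=1; 5 taken → place at 6.
215 hashes to 5, h2=6; 5 taken → place at 4.
257 hashes to 5, h2=6; 5,4 taken → place at 3.
Table: [840, _, _, 257, 215, 607, 138]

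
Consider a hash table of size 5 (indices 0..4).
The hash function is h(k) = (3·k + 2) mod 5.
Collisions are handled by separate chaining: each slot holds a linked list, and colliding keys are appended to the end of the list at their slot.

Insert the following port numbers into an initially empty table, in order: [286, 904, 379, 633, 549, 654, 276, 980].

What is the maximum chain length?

4

Insert 286: h=0, bucket 0 empty -> new chain.
Insert 904: h=4, bucket 4 empty -> new chain.
Insert 379: h=4, bucket 4 nonempty -> append to chain.
Insert 633: h=1, bucket 1 empty -> new chain.
Insert 549: h=4, bucket 4 nonempty -> append to chain.
Insert 654: h=4, bucket 4 nonempty -> append to chain.
Insert 276: h=0, bucket 0 nonempty -> append to chain.
Insert 980: h=2, bucket 2 empty -> new chain.
Final buckets:
0: 286 -> 276
1: 633
2: 980
3: _
4: 904 -> 379 -> 549 -> 654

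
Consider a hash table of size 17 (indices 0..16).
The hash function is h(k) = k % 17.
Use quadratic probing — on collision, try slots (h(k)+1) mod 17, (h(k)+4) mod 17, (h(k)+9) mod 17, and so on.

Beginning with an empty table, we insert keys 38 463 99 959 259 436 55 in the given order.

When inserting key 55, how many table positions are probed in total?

Insert 38: h=4, slot 4 empty -> index 4.
Insert 463: h=4, slot 4 occupied -> index 5.
Insert 99: h=14, slot 14 empty -> index 14.
Insert 959: h=7, slot 7 empty -> index 7.
Insert 259: h=4, slots 4,5 occupied -> index 8.
Insert 436: h=11, slot 11 empty -> index 11.
Insert 55: h=4, slots 4,5,8 occupied -> index 13.
Table: [-, -, -, -, 38, 463, -, 959, 259, -, -, 436, -, 55, 99, -, -]

4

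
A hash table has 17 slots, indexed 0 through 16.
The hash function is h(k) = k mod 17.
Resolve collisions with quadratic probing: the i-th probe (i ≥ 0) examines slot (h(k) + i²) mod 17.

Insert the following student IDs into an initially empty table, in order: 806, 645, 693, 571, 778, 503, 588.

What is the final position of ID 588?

2

806 hashes to 7; slot 7 is free -> place at 7.
645 hashes to 16; slot 16 is free -> place at 16.
693 hashes to 13; slot 13 is free -> place at 13.
571 hashes to 10; slot 10 is free -> place at 10.
778 hashes to 13; 13 taken -> place at 14.
503 hashes to 10; 10 taken -> place at 11.
588 hashes to 10; 10,11,14 taken -> place at 2.
Table: [-, -, 588, -, -, -, -, 806, -, -, 571, 503, -, 693, 778, -, 645]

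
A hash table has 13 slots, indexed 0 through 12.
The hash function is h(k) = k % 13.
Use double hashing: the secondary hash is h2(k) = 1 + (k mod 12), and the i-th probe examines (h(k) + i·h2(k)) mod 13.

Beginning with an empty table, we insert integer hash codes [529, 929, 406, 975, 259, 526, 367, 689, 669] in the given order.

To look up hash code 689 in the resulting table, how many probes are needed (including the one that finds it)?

529 hashes to 9; slot 9 is free -> place at 9.
929 hashes to 6; slot 6 is free -> place at 6.
406 hashes to 3; slot 3 is free -> place at 3.
975 hashes to 0; slot 0 is free -> place at 0.
259 hashes to 12; slot 12 is free -> place at 12.
526 hashes to 6, h2=11; 6 taken -> place at 4.
367 hashes to 3, h2=8; 3 taken -> place at 11.
689 hashes to 0, h2=6; 0,6,12 taken -> place at 5.
669 hashes to 6, h2=10; 6,3,0 taken -> place at 10.
Table: [975, _, _, 406, 526, 689, 929, _, _, 529, 669, 367, 259]
Lookup 689: h=0, h2=6, probe 0,6,12,5 → found at 5.

4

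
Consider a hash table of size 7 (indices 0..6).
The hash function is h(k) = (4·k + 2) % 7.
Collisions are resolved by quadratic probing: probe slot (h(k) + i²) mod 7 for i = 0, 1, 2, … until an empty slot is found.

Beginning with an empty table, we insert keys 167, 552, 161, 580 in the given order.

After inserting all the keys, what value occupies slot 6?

167 hashes to 5; slot 5 is free -> place at 5.
552 hashes to 5; 5 taken -> place at 6.
161 hashes to 2; slot 2 is free -> place at 2.
580 hashes to 5; 5,6,2 taken -> place at 0.
Table: [580, _, 161, _, _, 167, 552]

552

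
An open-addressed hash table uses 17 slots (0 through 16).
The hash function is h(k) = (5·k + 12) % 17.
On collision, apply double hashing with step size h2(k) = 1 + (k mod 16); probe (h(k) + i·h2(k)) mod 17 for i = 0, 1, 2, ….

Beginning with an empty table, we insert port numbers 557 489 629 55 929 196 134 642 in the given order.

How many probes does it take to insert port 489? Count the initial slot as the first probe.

2

557 hashes to 9; slot 9 is free => place at 9.
489 hashes to 9, h2=10; 9 taken => place at 2.
629 hashes to 12; slot 12 is free => place at 12.
55 hashes to 15; slot 15 is free => place at 15.
929 hashes to 16; slot 16 is free => place at 16.
196 hashes to 6; slot 6 is free => place at 6.
134 hashes to 2, h2=7; 2,9,16,6 taken => place at 13.
642 hashes to 9, h2=3; 9,12,15 taken => place at 1.
Table: [—, 642, 489, —, —, —, 196, —, —, 557, —, —, 629, 134, —, 55, 929]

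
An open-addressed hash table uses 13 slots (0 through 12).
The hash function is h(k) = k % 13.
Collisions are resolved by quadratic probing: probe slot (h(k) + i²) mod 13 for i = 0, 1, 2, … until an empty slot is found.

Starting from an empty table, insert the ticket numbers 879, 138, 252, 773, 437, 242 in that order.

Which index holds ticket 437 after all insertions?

879: h=8 → slot 8
138: h=8, probe 8,9 → slot 9
252: h=5 → slot 5
773: h=6 → slot 6
437: h=8, probe 8,9,12 → slot 12
242: h=8, probe 8,9,12,4 → slot 4
Table: [∅, ∅, ∅, ∅, 242, 252, 773, ∅, 879, 138, ∅, ∅, 437]

12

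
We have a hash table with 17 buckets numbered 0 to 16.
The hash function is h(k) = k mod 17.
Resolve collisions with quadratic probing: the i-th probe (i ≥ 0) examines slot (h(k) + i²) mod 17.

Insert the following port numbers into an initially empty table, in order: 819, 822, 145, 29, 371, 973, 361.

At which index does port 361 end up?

5

819 hashes to 3; slot 3 is free -> place at 3.
822 hashes to 6; slot 6 is free -> place at 6.
145 hashes to 9; slot 9 is free -> place at 9.
29 hashes to 12; slot 12 is free -> place at 12.
371 hashes to 14; slot 14 is free -> place at 14.
973 hashes to 4; slot 4 is free -> place at 4.
361 hashes to 4; 4 taken -> place at 5.
Table: [., ., ., 819, 973, 361, 822, ., ., 145, ., ., 29, ., 371, ., .]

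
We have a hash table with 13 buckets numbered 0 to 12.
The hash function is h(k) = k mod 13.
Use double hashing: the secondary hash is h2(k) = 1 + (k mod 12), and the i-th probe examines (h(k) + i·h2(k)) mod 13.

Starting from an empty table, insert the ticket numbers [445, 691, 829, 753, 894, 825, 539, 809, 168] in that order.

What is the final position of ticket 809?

9

445 hashes to 3; slot 3 is free -> place at 3.
691 hashes to 2; slot 2 is free -> place at 2.
829 hashes to 10; slot 10 is free -> place at 10.
753 hashes to 12; slot 12 is free -> place at 12.
894 hashes to 10, h2=7; 10 taken -> place at 4.
825 hashes to 6; slot 6 is free -> place at 6.
539 hashes to 6, h2=12; 6 taken -> place at 5.
809 hashes to 3, h2=6; 3 taken -> place at 9.
168 hashes to 12, h2=1; 12 taken -> place at 0.
Table: [168, _, 691, 445, 894, 539, 825, _, _, 809, 829, _, 753]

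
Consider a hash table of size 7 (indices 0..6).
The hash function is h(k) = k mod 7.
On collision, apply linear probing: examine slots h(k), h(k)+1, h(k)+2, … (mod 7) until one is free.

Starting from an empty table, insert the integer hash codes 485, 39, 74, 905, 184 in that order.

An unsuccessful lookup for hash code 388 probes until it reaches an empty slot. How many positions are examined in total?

485 hashes to 2; slot 2 is free -> place at 2.
39 hashes to 4; slot 4 is free -> place at 4.
74 hashes to 4; 4 taken -> place at 5.
905 hashes to 2; 2 taken -> place at 3.
184 hashes to 2; 2,3,4,5 taken -> place at 6.
Table: [∅, ∅, 485, 905, 39, 74, 184]
Lookup 388: h=3, probe 3,4,5,6,0 → slot 0 empty, not found.

5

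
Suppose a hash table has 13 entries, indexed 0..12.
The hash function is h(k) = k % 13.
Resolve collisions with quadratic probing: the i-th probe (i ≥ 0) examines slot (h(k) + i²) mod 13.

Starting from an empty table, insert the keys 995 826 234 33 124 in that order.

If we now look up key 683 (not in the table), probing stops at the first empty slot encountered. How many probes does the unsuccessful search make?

5

Insert 995: h=7, slot 7 empty -> index 7.
Insert 826: h=7, slot 7 occupied -> index 8.
Insert 234: h=0, slot 0 empty -> index 0.
Insert 33: h=7, slots 7,8 occupied -> index 11.
Insert 124: h=7, slots 7,8,11 occupied -> index 3.
Table: [234, ., ., 124, ., ., ., 995, 826, ., ., 33, .]
Lookup 683: h=7, probe 7,8,11,3,10 → slot 10 empty, not found.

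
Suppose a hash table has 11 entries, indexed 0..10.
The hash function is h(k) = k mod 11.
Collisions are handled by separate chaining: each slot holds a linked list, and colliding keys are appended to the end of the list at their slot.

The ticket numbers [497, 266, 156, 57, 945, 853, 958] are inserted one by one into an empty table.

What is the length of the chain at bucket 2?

4

497 → bucket 2
266 → bucket 2 (collision)
156 → bucket 2 (collision)
57 → bucket 2 (collision)
945 → bucket 10
853 → bucket 6
958 → bucket 1
Final buckets:
0: —
1: 958
2: 497 -> 266 -> 156 -> 57
3: —
4: —
5: —
6: 853
7: —
8: —
9: —
10: 945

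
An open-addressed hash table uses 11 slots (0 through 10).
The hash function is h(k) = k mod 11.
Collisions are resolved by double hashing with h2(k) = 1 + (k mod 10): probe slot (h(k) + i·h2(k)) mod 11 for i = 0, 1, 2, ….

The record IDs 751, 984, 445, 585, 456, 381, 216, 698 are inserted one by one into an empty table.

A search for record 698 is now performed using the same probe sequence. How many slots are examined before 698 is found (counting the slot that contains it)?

5

Insert 751: h=3, slot 3 empty => index 3.
Insert 984: h=5, slot 5 empty => index 5.
Insert 445: h=5, h2=6, slot 5 occupied => index 0.
Insert 585: h=2, slot 2 empty => index 2.
Insert 456: h=5, h2=7, slot 5 occupied => index 1.
Insert 381: h=7, slot 7 empty => index 7.
Insert 216: h=7, h2=7, slots 7,3 occupied => index 10.
Insert 698: h=5, h2=9, slots 5,3,1,10 occupied => index 8.
Table: [445, 456, 585, 751, _, 984, _, 381, 698, _, 216]
Lookup 698: h=5, h2=9, probe 5,3,1,10,8 → found at 8.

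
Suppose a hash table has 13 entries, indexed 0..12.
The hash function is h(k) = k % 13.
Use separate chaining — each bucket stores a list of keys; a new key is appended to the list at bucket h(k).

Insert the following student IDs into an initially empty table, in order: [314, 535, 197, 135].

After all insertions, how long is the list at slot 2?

3

Insert 314: h=2, bucket 2 empty → new chain.
Insert 535: h=2, bucket 2 nonempty → append to chain.
Insert 197: h=2, bucket 2 nonempty → append to chain.
Insert 135: h=5, bucket 5 empty → new chain.
Final buckets:
0: ∅
1: ∅
2: 314 -> 535 -> 197
3: ∅
4: ∅
5: 135
6: ∅
7: ∅
8: ∅
9: ∅
10: ∅
11: ∅
12: ∅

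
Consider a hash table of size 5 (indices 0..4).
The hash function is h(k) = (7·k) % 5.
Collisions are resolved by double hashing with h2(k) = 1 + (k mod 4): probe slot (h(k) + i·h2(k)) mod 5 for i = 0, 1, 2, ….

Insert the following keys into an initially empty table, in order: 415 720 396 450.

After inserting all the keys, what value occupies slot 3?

450

Insert 415: h=0, slot 0 empty -> index 0.
Insert 720: h=0, h2=1, slot 0 occupied -> index 1.
Insert 396: h=2, slot 2 empty -> index 2.
Insert 450: h=0, h2=3, slot 0 occupied -> index 3.
Table: [415, 720, 396, 450, ∅]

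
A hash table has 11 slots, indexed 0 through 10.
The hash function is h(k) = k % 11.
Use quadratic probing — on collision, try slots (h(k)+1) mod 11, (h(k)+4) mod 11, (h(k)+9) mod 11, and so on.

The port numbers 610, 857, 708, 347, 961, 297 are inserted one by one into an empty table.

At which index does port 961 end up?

610: h=5 → slot 5
857: h=10 → slot 10
708: h=4 → slot 4
347: h=6 → slot 6
961: h=4, probe 4,5,8 → slot 8
297: h=0 → slot 0
Table: [297, ., ., ., 708, 610, 347, ., 961, ., 857]

8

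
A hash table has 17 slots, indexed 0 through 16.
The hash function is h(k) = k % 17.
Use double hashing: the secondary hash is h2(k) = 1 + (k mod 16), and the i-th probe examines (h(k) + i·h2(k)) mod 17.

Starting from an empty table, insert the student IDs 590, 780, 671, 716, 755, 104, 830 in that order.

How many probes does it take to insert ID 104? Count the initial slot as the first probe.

Insert 590: h=12, slot 12 empty -> index 12.
Insert 780: h=15, slot 15 empty -> index 15.
Insert 671: h=8, slot 8 empty -> index 8.
Insert 716: h=2, slot 2 empty -> index 2.
Insert 755: h=7, slot 7 empty -> index 7.
Insert 104: h=2, h2=9, slot 2 occupied -> index 11.
Insert 830: h=14, slot 14 empty -> index 14.
Table: [_, _, 716, _, _, _, _, 755, 671, _, _, 104, 590, _, 830, 780, _]

2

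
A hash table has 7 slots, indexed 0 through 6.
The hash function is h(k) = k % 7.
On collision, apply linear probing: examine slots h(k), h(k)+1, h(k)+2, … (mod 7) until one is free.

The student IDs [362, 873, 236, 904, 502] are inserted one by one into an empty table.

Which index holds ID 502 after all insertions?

362: h=5 -> slot 5
873: h=5, probe 5,6 -> slot 6
236: h=5, probe 5,6,0 -> slot 0
904: h=1 -> slot 1
502: h=5, probe 5,6,0,1,2 -> slot 2
Table: [236, 904, 502, ∅, ∅, 362, 873]

2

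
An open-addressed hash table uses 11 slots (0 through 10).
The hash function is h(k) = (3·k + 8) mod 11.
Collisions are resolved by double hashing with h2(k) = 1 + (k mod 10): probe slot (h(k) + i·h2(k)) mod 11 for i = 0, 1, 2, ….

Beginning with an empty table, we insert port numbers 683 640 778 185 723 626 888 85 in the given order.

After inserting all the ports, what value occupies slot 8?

Insert 683: h=0, slot 0 empty → index 0.
Insert 640: h=3, slot 3 empty → index 3.
Insert 778: h=10, slot 10 empty → index 10.
Insert 185: h=2, slot 2 empty → index 2.
Insert 723: h=10, h2=4, slots 10,3 occupied → index 7.
Insert 626: h=5, slot 5 empty → index 5.
Insert 888: h=10, h2=9, slot 10 occupied → index 8.
Insert 85: h=10, h2=6, slots 10,5,0 occupied → index 6.
Table: [683, ∅, 185, 640, ∅, 626, 85, 723, 888, ∅, 778]

888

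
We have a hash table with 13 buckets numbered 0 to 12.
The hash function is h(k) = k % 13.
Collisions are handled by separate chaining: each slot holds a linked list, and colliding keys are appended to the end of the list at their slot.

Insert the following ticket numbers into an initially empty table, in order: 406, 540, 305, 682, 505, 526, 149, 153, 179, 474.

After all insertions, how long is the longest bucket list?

5

406 -> bucket 3
540 -> bucket 7
305 -> bucket 6
682 -> bucket 6 (collision)
505 -> bucket 11
526 -> bucket 6 (collision)
149 -> bucket 6 (collision)
153 -> bucket 10
179 -> bucket 10 (collision)
474 -> bucket 6 (collision)
Final buckets:
0: ∅
1: ∅
2: ∅
3: 406
4: ∅
5: ∅
6: 305 -> 682 -> 526 -> 149 -> 474
7: 540
8: ∅
9: ∅
10: 153 -> 179
11: 505
12: ∅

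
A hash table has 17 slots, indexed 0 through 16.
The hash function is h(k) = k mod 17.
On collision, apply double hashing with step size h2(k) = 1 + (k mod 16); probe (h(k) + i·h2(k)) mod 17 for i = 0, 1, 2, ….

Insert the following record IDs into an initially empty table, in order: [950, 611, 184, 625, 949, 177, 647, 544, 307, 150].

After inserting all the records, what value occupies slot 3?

950 hashes to 15; slot 15 is free → place at 15.
611 hashes to 16; slot 16 is free → place at 16.
184 hashes to 14; slot 14 is free → place at 14.
625 hashes to 13; slot 13 is free → place at 13.
949 hashes to 14, h2=6; 14 taken → place at 3.
177 hashes to 7; slot 7 is free → place at 7.
647 hashes to 1; slot 1 is free → place at 1.
544 hashes to 0; slot 0 is free → place at 0.
307 hashes to 1, h2=4; 1 taken → place at 5.
150 hashes to 14, h2=7; 14 taken → place at 4.
Table: [544, 647, ∅, 949, 150, 307, ∅, 177, ∅, ∅, ∅, ∅, ∅, 625, 184, 950, 611]

949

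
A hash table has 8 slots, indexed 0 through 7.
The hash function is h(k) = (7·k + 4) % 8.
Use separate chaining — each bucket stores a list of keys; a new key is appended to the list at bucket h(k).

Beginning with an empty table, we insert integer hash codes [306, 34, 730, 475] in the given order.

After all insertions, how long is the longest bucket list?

3

Insert 306: h=2, bucket 2 empty -> new chain.
Insert 34: h=2, bucket 2 nonempty -> append to chain.
Insert 730: h=2, bucket 2 nonempty -> append to chain.
Insert 475: h=1, bucket 1 empty -> new chain.
Final buckets:
0: —
1: 475
2: 306 -> 34 -> 730
3: —
4: —
5: —
6: —
7: —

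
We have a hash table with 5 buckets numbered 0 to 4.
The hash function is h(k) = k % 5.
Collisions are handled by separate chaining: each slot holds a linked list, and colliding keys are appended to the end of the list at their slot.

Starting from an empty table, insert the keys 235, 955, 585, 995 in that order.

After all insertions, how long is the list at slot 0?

Insert 235: h=0, bucket 0 empty -> new chain.
Insert 955: h=0, bucket 0 nonempty -> append to chain.
Insert 585: h=0, bucket 0 nonempty -> append to chain.
Insert 995: h=0, bucket 0 nonempty -> append to chain.
Final buckets:
0: 235 -> 955 -> 585 -> 995
1: -
2: -
3: -
4: -

4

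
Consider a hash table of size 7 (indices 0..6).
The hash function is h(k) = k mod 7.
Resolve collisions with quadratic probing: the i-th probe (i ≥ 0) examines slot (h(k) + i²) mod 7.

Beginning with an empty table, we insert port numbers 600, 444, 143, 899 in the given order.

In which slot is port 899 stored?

0

600: h=5 -> slot 5
444: h=3 -> slot 3
143: h=3, probe 3,4 -> slot 4
899: h=3, probe 3,4,0 -> slot 0
Table: [899, ., ., 444, 143, 600, .]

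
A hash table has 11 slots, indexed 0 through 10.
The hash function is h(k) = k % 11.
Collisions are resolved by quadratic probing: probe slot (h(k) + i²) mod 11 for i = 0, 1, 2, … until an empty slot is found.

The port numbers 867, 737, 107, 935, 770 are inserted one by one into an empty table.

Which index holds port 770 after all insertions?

4

867 hashes to 9; slot 9 is free => place at 9.
737 hashes to 0; slot 0 is free => place at 0.
107 hashes to 8; slot 8 is free => place at 8.
935 hashes to 0; 0 taken => place at 1.
770 hashes to 0; 0,1 taken => place at 4.
Table: [737, 935, ∅, ∅, 770, ∅, ∅, ∅, 107, 867, ∅]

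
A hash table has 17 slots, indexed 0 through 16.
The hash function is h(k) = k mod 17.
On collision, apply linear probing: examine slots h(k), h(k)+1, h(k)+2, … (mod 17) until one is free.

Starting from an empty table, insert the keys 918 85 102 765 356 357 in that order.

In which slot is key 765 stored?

3

Insert 918: h=0, slot 0 empty => index 0.
Insert 85: h=0, slot 0 occupied => index 1.
Insert 102: h=0, slots 0,1 occupied => index 2.
Insert 765: h=0, slots 0,1,2 occupied => index 3.
Insert 356: h=16, slot 16 empty => index 16.
Insert 357: h=0, slots 0,1,2,3 occupied => index 4.
Table: [918, 85, 102, 765, 357, ∅, ∅, ∅, ∅, ∅, ∅, ∅, ∅, ∅, ∅, ∅, 356]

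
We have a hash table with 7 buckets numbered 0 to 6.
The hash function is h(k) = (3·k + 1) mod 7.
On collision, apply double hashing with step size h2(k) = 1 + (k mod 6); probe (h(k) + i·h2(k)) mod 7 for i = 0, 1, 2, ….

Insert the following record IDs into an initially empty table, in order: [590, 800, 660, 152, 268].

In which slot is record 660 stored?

590: h=0 → slot 0
800: h=0, h2=3, probe 0,3 → slot 3
660: h=0, h2=1, probe 0,1 → slot 1
152: h=2 → slot 2
268: h=0, h2=5, probe 0,5 → slot 5
Table: [590, 660, 152, 800, ∅, 268, ∅]

1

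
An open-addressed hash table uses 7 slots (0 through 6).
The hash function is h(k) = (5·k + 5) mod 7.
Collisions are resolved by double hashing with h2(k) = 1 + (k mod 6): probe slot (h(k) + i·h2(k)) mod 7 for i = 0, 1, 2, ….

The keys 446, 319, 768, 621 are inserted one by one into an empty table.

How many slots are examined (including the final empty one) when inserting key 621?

2

446 hashes to 2; slot 2 is free => place at 2.
319 hashes to 4; slot 4 is free => place at 4.
768 hashes to 2, h2=1; 2 taken => place at 3.
621 hashes to 2, h2=4; 2 taken => place at 6.
Table: [., ., 446, 768, 319, ., 621]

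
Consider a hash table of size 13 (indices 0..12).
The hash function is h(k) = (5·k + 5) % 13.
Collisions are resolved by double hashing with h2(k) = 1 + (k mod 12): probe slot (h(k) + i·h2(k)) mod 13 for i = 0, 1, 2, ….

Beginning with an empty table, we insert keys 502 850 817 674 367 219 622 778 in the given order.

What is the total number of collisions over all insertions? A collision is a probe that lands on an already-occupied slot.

502 hashes to 6; slot 6 is free => place at 6.
850 hashes to 4; slot 4 is free => place at 4.
817 hashes to 8; slot 8 is free => place at 8.
674 hashes to 8, h2=3; 8 taken => place at 11.
367 hashes to 7; slot 7 is free => place at 7.
219 hashes to 8, h2=4; 8 taken => place at 12.
622 hashes to 8, h2=11; 8,6,4 taken => place at 2.
778 hashes to 8, h2=11; 8,6,4,2 taken => place at 0.
Table: [778, ., 622, ., 850, ., 502, 367, 817, ., ., 674, 219]

9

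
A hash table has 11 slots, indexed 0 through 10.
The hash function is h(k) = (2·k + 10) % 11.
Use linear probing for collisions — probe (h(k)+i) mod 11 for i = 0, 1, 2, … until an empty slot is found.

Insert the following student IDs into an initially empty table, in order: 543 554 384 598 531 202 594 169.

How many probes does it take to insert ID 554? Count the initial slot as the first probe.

2

543 hashes to 7; slot 7 is free => place at 7.
554 hashes to 7; 7 taken => place at 8.
384 hashes to 8; 8 taken => place at 9.
598 hashes to 7; 7,8,9 taken => place at 10.
531 hashes to 5; slot 5 is free => place at 5.
202 hashes to 7; 7,8,9,10 taken => place at 0.
594 hashes to 10; 10,0 taken => place at 1.
169 hashes to 7; 7,8,9,10,0,1 taken => place at 2.
Table: [202, 594, 169, ., ., 531, ., 543, 554, 384, 598]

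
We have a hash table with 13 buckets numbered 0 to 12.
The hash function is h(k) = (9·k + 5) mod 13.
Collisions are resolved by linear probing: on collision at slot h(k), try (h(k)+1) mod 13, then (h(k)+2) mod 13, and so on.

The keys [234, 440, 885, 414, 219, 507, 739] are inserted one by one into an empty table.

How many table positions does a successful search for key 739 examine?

5

Insert 234: h=5, slot 5 empty → index 5.
Insert 440: h=0, slot 0 empty → index 0.
Insert 885: h=1, slot 1 empty → index 1.
Insert 414: h=0, slots 0,1 occupied → index 2.
Insert 219: h=0, slots 0,1,2 occupied → index 3.
Insert 507: h=5, slot 5 occupied → index 6.
Insert 739: h=0, slots 0,1,2,3 occupied → index 4.
Table: [440, 885, 414, 219, 739, 234, 507, -, -, -, -, -, -]
Lookup 739: h=0, probe 0,1,2,3,4 → found at 4.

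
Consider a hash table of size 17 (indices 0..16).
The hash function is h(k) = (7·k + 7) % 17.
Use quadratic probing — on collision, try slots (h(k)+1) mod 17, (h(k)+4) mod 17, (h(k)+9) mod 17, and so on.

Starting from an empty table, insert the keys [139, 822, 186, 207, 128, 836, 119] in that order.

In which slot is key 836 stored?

139: h=11 => slot 11
822: h=15 => slot 15
186: h=0 => slot 0
207: h=11, probe 11,12 => slot 12
128: h=2 => slot 2
836: h=11, probe 11,12,15,3 => slot 3
119: h=7 => slot 7
Table: [186, ∅, 128, 836, ∅, ∅, ∅, 119, ∅, ∅, ∅, 139, 207, ∅, ∅, 822, ∅]

3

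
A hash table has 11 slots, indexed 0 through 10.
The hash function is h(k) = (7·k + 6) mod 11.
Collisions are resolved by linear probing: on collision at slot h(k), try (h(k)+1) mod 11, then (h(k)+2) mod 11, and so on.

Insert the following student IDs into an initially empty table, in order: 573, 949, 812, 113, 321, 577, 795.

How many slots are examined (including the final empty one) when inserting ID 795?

573: h=2 → slot 2
949: h=5 → slot 5
812: h=3 → slot 3
113: h=5, probe 5,6 → slot 6
321: h=9 → slot 9
577: h=8 → slot 8
795: h=5, probe 5,6,7 → slot 7
Table: [-, -, 573, 812, -, 949, 113, 795, 577, 321, -]

3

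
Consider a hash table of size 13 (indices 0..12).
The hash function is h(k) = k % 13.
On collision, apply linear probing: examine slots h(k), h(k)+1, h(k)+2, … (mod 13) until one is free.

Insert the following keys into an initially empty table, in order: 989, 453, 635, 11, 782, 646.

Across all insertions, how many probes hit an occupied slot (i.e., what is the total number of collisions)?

3

Insert 989: h=1, slot 1 empty → index 1.
Insert 453: h=11, slot 11 empty → index 11.
Insert 635: h=11, slot 11 occupied → index 12.
Insert 11: h=11, slots 11,12 occupied → index 0.
Insert 782: h=2, slot 2 empty → index 2.
Insert 646: h=9, slot 9 empty → index 9.
Table: [11, 989, 782, —, —, —, —, —, —, 646, —, 453, 635]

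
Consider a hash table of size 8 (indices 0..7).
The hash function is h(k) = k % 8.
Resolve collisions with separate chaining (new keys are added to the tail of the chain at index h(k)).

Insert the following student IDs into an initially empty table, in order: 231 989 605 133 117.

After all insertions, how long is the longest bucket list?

4

Insert 231: h=7, bucket 7 empty → new chain.
Insert 989: h=5, bucket 5 empty → new chain.
Insert 605: h=5, bucket 5 nonempty → append to chain.
Insert 133: h=5, bucket 5 nonempty → append to chain.
Insert 117: h=5, bucket 5 nonempty → append to chain.
Final buckets:
0: —
1: —
2: —
3: —
4: —
5: 989 -> 605 -> 133 -> 117
6: —
7: 231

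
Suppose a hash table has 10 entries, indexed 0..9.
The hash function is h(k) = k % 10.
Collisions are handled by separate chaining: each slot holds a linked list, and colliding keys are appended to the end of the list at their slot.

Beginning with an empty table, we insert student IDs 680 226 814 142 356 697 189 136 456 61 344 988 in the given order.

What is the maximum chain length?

680 → bucket 0
226 → bucket 6
814 → bucket 4
142 → bucket 2
356 → bucket 6 (collision)
697 → bucket 7
189 → bucket 9
136 → bucket 6 (collision)
456 → bucket 6 (collision)
61 → bucket 1
344 → bucket 4 (collision)
988 → bucket 8
Final buckets:
0: 680
1: 61
2: 142
3: —
4: 814 -> 344
5: —
6: 226 -> 356 -> 136 -> 456
7: 697
8: 988
9: 189

4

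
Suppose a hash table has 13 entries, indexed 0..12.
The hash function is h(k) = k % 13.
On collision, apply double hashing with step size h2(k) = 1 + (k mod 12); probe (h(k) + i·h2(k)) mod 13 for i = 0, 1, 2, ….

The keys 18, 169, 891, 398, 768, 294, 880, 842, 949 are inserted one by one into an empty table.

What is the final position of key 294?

18: h=5 -> slot 5
169: h=0 -> slot 0
891: h=7 -> slot 7
398: h=8 -> slot 8
768: h=1 -> slot 1
294: h=8, h2=7, probe 8,2 -> slot 2
880: h=9 -> slot 9
842: h=10 -> slot 10
949: h=0, h2=2, probe 0,2,4 -> slot 4
Table: [169, 768, 294, ∅, 949, 18, ∅, 891, 398, 880, 842, ∅, ∅]

2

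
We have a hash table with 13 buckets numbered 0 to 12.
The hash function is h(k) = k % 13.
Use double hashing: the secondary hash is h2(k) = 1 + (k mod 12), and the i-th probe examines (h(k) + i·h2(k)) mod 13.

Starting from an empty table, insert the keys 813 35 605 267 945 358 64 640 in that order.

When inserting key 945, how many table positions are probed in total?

813 hashes to 7; slot 7 is free → place at 7.
35 hashes to 9; slot 9 is free → place at 9.
605 hashes to 7, h2=6; 7 taken → place at 0.
267 hashes to 7, h2=4; 7 taken → place at 11.
945 hashes to 9, h2=10; 9 taken → place at 6.
358 hashes to 7, h2=11; 7 taken → place at 5.
64 hashes to 12; slot 12 is free → place at 12.
640 hashes to 3; slot 3 is free → place at 3.
Table: [605, _, _, 640, _, 358, 945, 813, _, 35, _, 267, 64]

2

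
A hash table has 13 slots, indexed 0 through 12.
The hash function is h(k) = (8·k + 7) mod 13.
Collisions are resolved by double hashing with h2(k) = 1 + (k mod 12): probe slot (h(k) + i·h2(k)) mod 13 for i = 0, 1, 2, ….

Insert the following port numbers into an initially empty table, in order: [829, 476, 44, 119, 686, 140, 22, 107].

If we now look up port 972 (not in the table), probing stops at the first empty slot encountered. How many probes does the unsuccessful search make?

3

829 hashes to 9; slot 9 is free → place at 9.
476 hashes to 6; slot 6 is free → place at 6.
44 hashes to 8; slot 8 is free → place at 8.
119 hashes to 10; slot 10 is free → place at 10.
686 hashes to 9, h2=3; 9 taken → place at 12.
140 hashes to 9, h2=9; 9 taken → place at 5.
22 hashes to 1; slot 1 is free → place at 1.
107 hashes to 5, h2=12; 5 taken → place at 4.
Table: [-, 22, -, -, 107, 140, 476, -, 44, 829, 119, -, 686]
Lookup 972: h=9, h2=1, probe 9,10,11 → slot 11 empty, not found.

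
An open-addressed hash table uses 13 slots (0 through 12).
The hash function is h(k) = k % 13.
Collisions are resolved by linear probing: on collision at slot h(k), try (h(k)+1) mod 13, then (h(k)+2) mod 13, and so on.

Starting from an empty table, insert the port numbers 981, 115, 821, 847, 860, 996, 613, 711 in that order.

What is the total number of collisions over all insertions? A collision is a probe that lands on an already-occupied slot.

6

981 hashes to 6; slot 6 is free → place at 6.
115 hashes to 11; slot 11 is free → place at 11.
821 hashes to 2; slot 2 is free → place at 2.
847 hashes to 2; 2 taken → place at 3.
860 hashes to 2; 2,3 taken → place at 4.
996 hashes to 8; slot 8 is free → place at 8.
613 hashes to 2; 2,3,4 taken → place at 5.
711 hashes to 9; slot 9 is free → place at 9.
Table: [∅, ∅, 821, 847, 860, 613, 981, ∅, 996, 711, ∅, 115, ∅]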